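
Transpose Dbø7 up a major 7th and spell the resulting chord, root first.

C E♭ G♭ B♭

Transposed root: D♭ → C (major 7th up). So we spell C half-diminished seventh:
C — root
E♭ — minor 3rd
G♭ — diminished 5th
B♭ — minor 7th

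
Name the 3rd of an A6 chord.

C#

Root of A6 = A. The 3rd is a major 3rd: A up a major 3rd → C#.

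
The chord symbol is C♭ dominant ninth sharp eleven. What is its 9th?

C♭ dominant ninth sharp eleven is built on C-flat; its 9th is a major 9th above the root.
A second above C uses the letter D, and the major 9th above C-flat is D-flat.

D-flat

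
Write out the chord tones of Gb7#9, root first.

Gb7#9: dominant seventh sharp nine on Gb.
root → Gb
3rd (major 3rd) → Bb
5th (perfect 5th) → Db
7th (minor 7th) → Fb
9th (augmented 9th) → A

Gb, Bb, Db, Fb, A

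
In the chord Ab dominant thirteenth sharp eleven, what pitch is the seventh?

G-flat

Ab dominant thirteenth sharp eleven is built on A-flat; its 7th is a minor 7th above the root.
A seventh above A uses the letter G, and the minor 7th above A-flat is G-flat.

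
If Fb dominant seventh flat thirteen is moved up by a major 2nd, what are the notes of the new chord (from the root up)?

Gb – Bb – Db – Fb – Ebb

Transposed root: Fb → Gb (major 2nd up). So we spell Gb dominant seventh flat thirteen:
Root: Gb
Major 3rd (3rd): Bb
Perfect 5th (5th): Db
Minor 7th (7th): Fb
Minor 13th (13th): Ebb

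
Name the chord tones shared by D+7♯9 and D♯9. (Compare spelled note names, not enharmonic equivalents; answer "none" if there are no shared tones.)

A#  E#

D+7♯9 = D, F#, A#, C, E#.
D♯9 = D#, F##, A#, C#, E#.
Shared: A#, E#.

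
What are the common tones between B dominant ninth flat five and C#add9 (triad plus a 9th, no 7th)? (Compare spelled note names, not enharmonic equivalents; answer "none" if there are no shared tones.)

D#, C#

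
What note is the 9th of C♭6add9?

Root of C♭6add9 = Cb. The 9th is a major 9th: Cb up a major 9th → Db.

Db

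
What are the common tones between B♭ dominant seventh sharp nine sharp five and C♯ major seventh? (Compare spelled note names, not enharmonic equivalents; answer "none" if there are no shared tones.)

C-sharp

B♭ dominant seventh sharp nine sharp five = B-flat, D, F-sharp, A-flat, C-sharp.
C♯ major seventh = C-sharp, E-sharp, G-sharp, B-sharp.
Shared: C-sharp.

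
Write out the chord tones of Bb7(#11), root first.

Bb, D, F, Ab, E

Bb7(#11) is a dominant seventh sharp eleven built on Bb.
- root: Bb
- major 3rd: D
- perfect 5th: F
- minor 7th: Ab
- augmented 11th: E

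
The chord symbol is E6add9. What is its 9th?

F#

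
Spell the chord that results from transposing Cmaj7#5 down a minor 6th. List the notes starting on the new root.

A minor 6th down from C is E, so the new chord is E augmented major seventh.
Root: E
Major 3rd (3rd): G#
Augmented 5th (5th): B#
Major 7th (7th): D#

E – G# – B# – D#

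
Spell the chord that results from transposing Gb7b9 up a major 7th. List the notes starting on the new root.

F  A  C  Eb  Gb

Transposed root: Gb → F (major 7th up). So we spell F dominant seventh flat nine:
Root: F
Major 3rd (3rd): A
Perfect 5th (5th): C
Minor 7th (7th): Eb
Minor 9th (9th): Gb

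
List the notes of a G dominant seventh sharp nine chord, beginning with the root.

G dominant seventh sharp nine is a dominant seventh sharp nine built on G.
root → G
3rd (major 3rd) → B
5th (perfect 5th) → D
7th (minor 7th) → F
9th (augmented 9th) → A-sharp

G  B  D  F  A-sharp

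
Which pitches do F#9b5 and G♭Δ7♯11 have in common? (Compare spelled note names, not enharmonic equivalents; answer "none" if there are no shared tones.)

C

F#9b5: F# A# C E G#
G♭Δ7♯11: Gb Bb Db F C
Common to both → C.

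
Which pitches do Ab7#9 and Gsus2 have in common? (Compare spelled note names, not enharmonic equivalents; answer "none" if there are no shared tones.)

none

Ab7#9 = Ab, C, Eb, Gb, B.
Gsus2 = G, A, D.
Shared: none.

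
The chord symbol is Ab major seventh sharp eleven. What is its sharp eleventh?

Ab major seventh sharp eleven is built on Ab; its 11th is an augmented 11th above the root.
A fourth above A uses the letter D, and the augmented 11th above Ab is D.

D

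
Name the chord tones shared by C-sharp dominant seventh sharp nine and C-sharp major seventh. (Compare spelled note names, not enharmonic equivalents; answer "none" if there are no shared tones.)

C-sharp  E-sharp  G-sharp

C-sharp dominant seventh sharp nine: C-sharp E-sharp G-sharp B D-double-sharp
C-sharp major seventh: C-sharp E-sharp G-sharp B-sharp
Common to both → C-sharp, E-sharp, G-sharp.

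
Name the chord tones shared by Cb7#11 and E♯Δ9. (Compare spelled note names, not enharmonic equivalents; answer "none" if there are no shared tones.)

Cb7#11 = C♭, E♭, G♭, B𝄫, F.
E♯Δ9 = E♯, G𝄪, B♯, D𝄪, F𝄪.
Shared: none.

none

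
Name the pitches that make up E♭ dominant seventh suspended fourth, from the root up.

Root E-flat, quality dominant seventh suspended fourth:
E-flat — root
A-flat — perfect 4th
B-flat — perfect 5th
D-flat — minor 7th

E-flat, A-flat, B-flat, D-flat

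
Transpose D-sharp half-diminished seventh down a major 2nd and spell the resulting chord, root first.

C♯  E  G  B

Transposed root: D♯ → C♯ (major 2nd down). So we spell C♯ half-diminished seventh:
root → C♯
3rd (minor 3rd) → E
5th (diminished 5th) → G
7th (minor 7th) → B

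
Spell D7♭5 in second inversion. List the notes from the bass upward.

D7♭5 = D–F#–Ab–C; second inversion → fifth (Ab) lowest.

Ab, C, D, F#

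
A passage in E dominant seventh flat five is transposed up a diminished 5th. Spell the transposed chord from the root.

Bb, D, Fb, Ab

A diminished 5th up from E is Bb, so the new chord is Bb dominant seventh flat five.
root → Bb
3rd (major 3rd) → D
5th (diminished 5th) → Fb
7th (minor 7th) → Ab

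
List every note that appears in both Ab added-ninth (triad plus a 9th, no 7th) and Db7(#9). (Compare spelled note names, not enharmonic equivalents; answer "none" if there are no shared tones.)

A♭

Ab added-ninth = A♭, C, E♭, B♭.
Db7(#9) = D♭, F, A♭, C♭, E.
Shared: A♭.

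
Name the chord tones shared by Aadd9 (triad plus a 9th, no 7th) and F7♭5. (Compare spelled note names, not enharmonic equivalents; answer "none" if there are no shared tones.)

A

Aadd9 = A, C#, E, B.
F7♭5 = F, A, Cb, Eb.
Shared: A.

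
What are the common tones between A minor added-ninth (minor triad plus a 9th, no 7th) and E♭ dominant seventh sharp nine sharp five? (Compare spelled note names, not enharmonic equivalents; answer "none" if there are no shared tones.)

B

A minor added-ninth: A C E B
E♭ dominant seventh sharp nine sharp five: E-flat G B D-flat F-sharp
Common to both → B.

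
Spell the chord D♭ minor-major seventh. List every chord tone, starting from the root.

D-flat, F-flat, A-flat, C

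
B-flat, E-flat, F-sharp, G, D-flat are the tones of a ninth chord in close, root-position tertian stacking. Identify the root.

E-flat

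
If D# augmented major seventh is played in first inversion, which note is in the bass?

D# augmented major seventh in root position is D-sharp–F-double-sharp–A-double-sharp–C-double-sharp.
First inversion places the third in the bass, which is F-double-sharp.

F-double-sharp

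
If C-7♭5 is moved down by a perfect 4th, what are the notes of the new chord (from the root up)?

Transposed root: C → G (perfect 4th down). So we spell G half-diminished seventh:
Root: G
Minor 3rd (3rd): B♭
Diminished 5th (5th): D♭
Minor 7th (7th): F

G – B♭ – D♭ – F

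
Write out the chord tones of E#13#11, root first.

E#13#11: dominant thirteenth sharp eleven on E#.
E# — root
G## — major 3rd
B# — perfect 5th
D# — minor 7th
F## — major 9th
A## — augmented 11th
C## — major 13th

E#, G##, B#, D#, F##, A##, C##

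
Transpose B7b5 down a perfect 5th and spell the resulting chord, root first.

E  G#  Bb  D

A perfect 5th down from B is E, so the new chord is E dominant seventh flat five.
- root: E
- major 3rd: G#
- diminished 5th: Bb
- minor 7th: D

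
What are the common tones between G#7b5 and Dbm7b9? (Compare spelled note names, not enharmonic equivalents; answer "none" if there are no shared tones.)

none

G#7b5 = G♯, B♯, D, F♯.
Dbm7b9 = D♭, F♭, A♭, C♭, E𝄫.
Shared: none.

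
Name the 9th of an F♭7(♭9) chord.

Gbb

F♭7(♭9) is built on Fb; its 9th is a minor 9th above the root.
A second above F uses the letter G, and the minor 9th above Fb is Gbb.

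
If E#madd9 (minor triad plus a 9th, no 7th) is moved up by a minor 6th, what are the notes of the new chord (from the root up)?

E# up a minor 6th → C#. New chord: C# minor added-ninth.
root → C#
3rd (minor 3rd) → E
5th (perfect 5th) → G#
9th (major 9th) → D#

C#, E, G#, D#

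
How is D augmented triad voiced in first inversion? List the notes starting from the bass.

F-sharp, A-sharp, D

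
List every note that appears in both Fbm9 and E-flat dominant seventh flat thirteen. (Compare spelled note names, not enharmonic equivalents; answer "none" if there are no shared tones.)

Fbm9: Fb Abb Cb Ebb Gb
E-flat dominant seventh flat thirteen: Eb G Bb Db Cb
Common to both → Cb.

Cb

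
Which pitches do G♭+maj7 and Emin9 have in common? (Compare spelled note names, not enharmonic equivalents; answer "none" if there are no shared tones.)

G♭+maj7 = G♭, B♭, D, F.
Emin9 = E, G, B, D, F♯.
Shared: D.

D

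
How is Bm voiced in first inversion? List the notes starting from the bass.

D – F# – B

In root position, Bm is B–D–F#.
First inversion puts the third (D) in the bass.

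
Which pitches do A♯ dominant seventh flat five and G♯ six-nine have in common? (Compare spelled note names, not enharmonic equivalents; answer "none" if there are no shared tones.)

A♯ dominant seventh flat five: A-sharp C-double-sharp E G-sharp
G♯ six-nine: G-sharp B-sharp D-sharp E-sharp A-sharp
Common to both → A-sharp, G-sharp.

A-sharp, G-sharp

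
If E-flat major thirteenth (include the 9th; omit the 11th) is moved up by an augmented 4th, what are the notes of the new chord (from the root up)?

A C-sharp E G-sharp B F-sharp

Transposed root: E-flat → A (augmented 4th up). So we spell A major thirteenth:
- root: A
- major 3rd: C-sharp
- perfect 5th: E
- major 7th: G-sharp
- major 9th: B
- major 13th: F-sharp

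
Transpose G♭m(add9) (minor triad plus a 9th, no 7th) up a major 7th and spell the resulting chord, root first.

F  Ab  C  G

A major 7th up from Gb is F, so the new chord is F minor added-ninth.
F — root
Ab — minor 3rd
C — perfect 5th
G — major 9th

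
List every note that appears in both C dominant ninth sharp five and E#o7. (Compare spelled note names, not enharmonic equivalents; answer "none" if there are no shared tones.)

G# D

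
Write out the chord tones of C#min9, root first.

C♯, E, G♯, B, D♯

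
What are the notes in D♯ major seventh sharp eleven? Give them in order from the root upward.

Root D-sharp, quality major seventh sharp eleven:
- root: D-sharp
- major 3rd: F-double-sharp
- perfect 5th: A-sharp
- major 7th: C-double-sharp
- augmented 11th: G-double-sharp

D-sharp F-double-sharp A-sharp C-double-sharp G-double-sharp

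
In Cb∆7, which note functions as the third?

Eb

Root of Cb∆7 = Cb. The 3rd is a major 3rd: Cb up a major 3rd → Eb.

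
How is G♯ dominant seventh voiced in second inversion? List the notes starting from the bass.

D#  F#  G#  B#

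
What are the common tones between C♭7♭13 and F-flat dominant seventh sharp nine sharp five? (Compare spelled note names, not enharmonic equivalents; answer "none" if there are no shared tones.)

none

C♭7♭13: Cb Eb Gb Bbb Abb
F-flat dominant seventh sharp nine sharp five: Fb Ab C Ebb G
Common to both → none.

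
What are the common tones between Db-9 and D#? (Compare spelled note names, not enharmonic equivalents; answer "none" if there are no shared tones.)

none

Db-9 = D♭, F♭, A♭, C♭, E♭.
D# = D♯, F𝄪, A♯.
Shared: none.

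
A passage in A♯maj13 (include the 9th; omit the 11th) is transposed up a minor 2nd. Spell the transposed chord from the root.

B – D♯ – F♯ – A♯ – C♯ – G♯

A minor 2nd up from A♯ is B, so the new chord is B major thirteenth.
B — root
D♯ — major 3rd
F♯ — perfect 5th
A♯ — major 7th
C♯ — major 9th
G♯ — major 13th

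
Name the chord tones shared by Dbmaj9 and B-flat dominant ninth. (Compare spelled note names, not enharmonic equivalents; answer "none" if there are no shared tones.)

F – Ab – C

Dbmaj9: Db F Ab C Eb
B-flat dominant ninth: Bb D F Ab C
Common to both → F, Ab, C.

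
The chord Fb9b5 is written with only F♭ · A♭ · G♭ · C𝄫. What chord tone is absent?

The full Fb9b5 chord is F♭, A♭, C𝄫, E𝄫, G♭.
Comparing with the voicing, the minor 7th (7th) — E𝄫 — is absent.

E𝄫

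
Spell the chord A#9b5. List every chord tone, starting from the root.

A#  C##  E  G#  B#

Root A#, quality dominant ninth flat five:
- root: A#
- major 3rd: C##
- diminished 5th: E
- minor 7th: G#
- major 9th: B#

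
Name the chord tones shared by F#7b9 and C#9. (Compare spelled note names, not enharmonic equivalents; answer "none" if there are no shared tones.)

C#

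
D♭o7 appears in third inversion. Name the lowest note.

D♭o7 = Db–Fb–Abb–Cbb. Third inversion → seventh in the bass = Cbb.

Cbb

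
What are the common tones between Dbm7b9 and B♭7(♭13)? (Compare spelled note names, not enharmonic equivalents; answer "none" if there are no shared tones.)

Dbm7b9: Db Fb Ab Cb Ebb
B♭7(♭13): Bb D F Ab Gb
Common to both → Ab.

Ab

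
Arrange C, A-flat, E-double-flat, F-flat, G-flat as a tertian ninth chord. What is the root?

Stacking in thirds gives F-flat – A-flat – C – E-double-flat – G-flat, so F-flat is the root — F-flat dominant ninth sharp five.

F-flat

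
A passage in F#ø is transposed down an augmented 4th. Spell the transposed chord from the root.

C, E♭, G♭, B♭

An augmented 4th down from F♯ is C, so the new chord is C half-diminished seventh.
Root: C
Minor 3rd (3rd): E♭
Diminished 5th (5th): G♭
Minor 7th (7th): B♭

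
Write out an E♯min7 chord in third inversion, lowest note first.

D#, E#, G#, B#

E♯min7 = E#–G#–B#–D#; third inversion → seventh (D#) lowest.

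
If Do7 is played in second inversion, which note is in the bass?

Do7 in root position is D–F–Ab–Cb.
Second inversion places the fifth in the bass, which is Ab.

Ab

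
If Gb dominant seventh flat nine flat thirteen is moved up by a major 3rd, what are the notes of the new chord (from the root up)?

A major 3rd up from G♭ is B♭, so the new chord is B♭ dominant seventh flat nine flat thirteen.
root → B♭
3rd (major 3rd) → D
5th (perfect 5th) → F
7th (minor 7th) → A♭
9th (minor 9th) → C♭
13th (minor 13th) → G♭

B♭ D F A♭ C♭ G♭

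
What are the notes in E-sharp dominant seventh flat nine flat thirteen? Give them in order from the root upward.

E-sharp, G-double-sharp, B-sharp, D-sharp, F-sharp, C-sharp

Root E-sharp, quality dominant seventh flat nine flat thirteen:
E-sharp — root
G-double-sharp — major 3rd
B-sharp — perfect 5th
D-sharp — minor 7th
F-sharp — minor 9th
C-sharp — minor 13th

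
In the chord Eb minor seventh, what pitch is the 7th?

D-flat

Root of Eb minor seventh = E-flat. The 7th is a minor 7th: E-flat up a minor 7th → D-flat.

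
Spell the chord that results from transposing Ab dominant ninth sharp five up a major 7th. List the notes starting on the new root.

Transposed root: A-flat → G (major 7th up). So we spell G dominant ninth sharp five:
G — root
B — major 3rd
D-sharp — augmented 5th
F — minor 7th
A — major 9th

G – B – D-sharp – F – A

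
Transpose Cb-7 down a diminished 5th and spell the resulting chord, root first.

F Ab C Eb

Cb down a diminished 5th → F. New chord: F minor seventh.
- root: F
- minor 3rd: Ab
- perfect 5th: C
- minor 7th: Eb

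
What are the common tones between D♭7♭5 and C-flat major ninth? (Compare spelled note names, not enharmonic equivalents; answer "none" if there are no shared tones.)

D♭7♭5 = Db, F, Abb, Cb.
C-flat major ninth = Cb, Eb, Gb, Bb, Db.
Shared: Db, Cb.

Db, Cb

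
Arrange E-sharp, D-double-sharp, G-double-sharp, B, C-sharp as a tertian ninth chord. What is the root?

Stacking in thirds gives C-sharp – E-sharp – G-double-sharp – B – D-double-sharp, so C-sharp is the root — C-sharp dominant seventh sharp nine sharp five.

C-sharp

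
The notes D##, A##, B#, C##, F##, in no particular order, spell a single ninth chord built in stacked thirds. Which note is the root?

B#

Stacking in thirds gives B# – D## – F## – A## – C##, so B# is the root — B# major ninth.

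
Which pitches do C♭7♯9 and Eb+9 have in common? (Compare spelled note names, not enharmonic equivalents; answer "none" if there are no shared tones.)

C♭7♯9 = Cb, Eb, Gb, Bbb, D.
Eb+9 = Eb, G, B, Db, F.
Shared: Eb.

Eb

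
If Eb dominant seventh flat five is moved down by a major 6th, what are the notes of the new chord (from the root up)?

G-flat, B-flat, D-double-flat, F-flat

A major 6th down from E-flat is G-flat, so the new chord is G-flat dominant seventh flat five.
G-flat — root
B-flat — major 3rd
D-double-flat — diminished 5th
F-flat — minor 7th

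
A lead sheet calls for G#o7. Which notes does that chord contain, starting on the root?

Root G♯, quality diminished seventh:
- root: G♯
- minor 3rd: B
- diminished 5th: D
- diminished 7th: F

G♯ – B – D – F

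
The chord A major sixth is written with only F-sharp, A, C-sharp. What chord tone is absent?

A major sixth = A, C-sharp, E, F-sharp. The voicing lacks the 5th (perfect 5th), E.

E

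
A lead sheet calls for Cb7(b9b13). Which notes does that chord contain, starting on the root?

Cb Eb Gb Bbb Dbb Abb

Root Cb, quality dominant seventh flat nine flat thirteen:
Cb — root
Eb — major 3rd
Gb — perfect 5th
Bbb — minor 7th
Dbb — minor 9th
Abb — minor 13th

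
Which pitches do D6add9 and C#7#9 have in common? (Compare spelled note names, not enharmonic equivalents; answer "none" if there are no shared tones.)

D6add9 = D, F#, A, B, E.
C#7#9 = C#, E#, G#, B, D##.
Shared: B.

B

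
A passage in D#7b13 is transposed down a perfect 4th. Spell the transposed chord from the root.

A♯  C𝄪  E♯  G♯  F♯

Transposed root: D♯ → A♯ (perfect 4th down). So we spell A♯ dominant seventh flat thirteen:
root → A♯
3rd (major 3rd) → C𝄪
5th (perfect 5th) → E♯
7th (minor 7th) → G♯
13th (minor 13th) → F♯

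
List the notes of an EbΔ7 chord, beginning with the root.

EbΔ7: major seventh on Eb.
Eb — root
G — major 3rd
Bb — perfect 5th
D — major 7th

Eb G Bb D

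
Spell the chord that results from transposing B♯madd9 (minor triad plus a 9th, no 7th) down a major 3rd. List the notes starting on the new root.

Transposed root: B# → G# (major 3rd down). So we spell G# minor added-ninth:
Root: G#
Minor 3rd (3rd): B
Perfect 5th (5th): D#
Major 9th (9th): A#

G# – B – D# – A#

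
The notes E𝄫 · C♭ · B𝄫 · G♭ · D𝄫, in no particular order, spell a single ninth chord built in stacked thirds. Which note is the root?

C♭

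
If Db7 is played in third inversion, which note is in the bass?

Db7 in root position is Db–F–Ab–Cb.
Third inversion places the seventh in the bass, which is Cb.

Cb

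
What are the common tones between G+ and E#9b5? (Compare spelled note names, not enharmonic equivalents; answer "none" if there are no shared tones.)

G+: G B D♯
E#9b5: E♯ G𝄪 B D♯ F𝄪
Common to both → B, D♯.

B, D♯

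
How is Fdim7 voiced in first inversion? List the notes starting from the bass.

Fdim7 = F–A♭–C♭–E𝄫; first inversion → third (A♭) lowest.

A♭, C♭, E𝄫, F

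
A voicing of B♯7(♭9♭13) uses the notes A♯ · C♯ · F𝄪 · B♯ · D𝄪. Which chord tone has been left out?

B♯7(♭9♭13) = B♯, D𝄪, F𝄪, A♯, C♯, G♯. The voicing lacks the 13th (minor 13th), G♯.

G♯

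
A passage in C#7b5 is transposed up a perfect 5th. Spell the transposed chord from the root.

A perfect 5th up from C♯ is G♯, so the new chord is G♯ dominant seventh flat five.
- root: G♯
- major 3rd: B♯
- diminished 5th: D
- minor 7th: F♯

G♯, B♯, D, F♯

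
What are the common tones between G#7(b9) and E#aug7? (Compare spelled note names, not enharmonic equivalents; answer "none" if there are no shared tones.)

D#

G#7(b9) = G#, B#, D#, F#, A.
E#aug7 = E#, G##, B##, D#.
Shared: D#.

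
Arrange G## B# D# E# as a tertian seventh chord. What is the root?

E#

Stacking in thirds gives E# – G## – B# – D#, so E# is the root — E# dominant seventh.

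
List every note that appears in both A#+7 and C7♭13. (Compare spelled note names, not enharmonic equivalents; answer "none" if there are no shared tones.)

none

A#+7: A# C## E## G#
C7♭13: C E G Bb Ab
Common to both → none.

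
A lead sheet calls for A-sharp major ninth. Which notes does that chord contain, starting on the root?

A-sharp C-double-sharp E-sharp G-double-sharp B-sharp

Root A-sharp, quality major ninth:
- root: A-sharp
- major 3rd: C-double-sharp
- perfect 5th: E-sharp
- major 7th: G-double-sharp
- major 9th: B-sharp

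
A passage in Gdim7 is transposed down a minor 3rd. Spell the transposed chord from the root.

E, G, Bb, Db

A minor 3rd down from G is E, so the new chord is E diminished seventh.
Root: E
Minor 3rd (3rd): G
Diminished 5th (5th): Bb
Diminished 7th (7th): Db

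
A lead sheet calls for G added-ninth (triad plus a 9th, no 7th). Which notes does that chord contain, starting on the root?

G – B – D – A

G added-ninth: added-ninth on G.
G — root
B — major 3rd
D — perfect 5th
A — major 9th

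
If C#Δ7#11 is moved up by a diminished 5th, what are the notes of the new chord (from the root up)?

G  B  D  F#  C#

A diminished 5th up from C# is G, so the new chord is G major seventh sharp eleven.
Root: G
Major 3rd (3rd): B
Perfect 5th (5th): D
Major 7th (7th): F#
Augmented 11th (11th): C#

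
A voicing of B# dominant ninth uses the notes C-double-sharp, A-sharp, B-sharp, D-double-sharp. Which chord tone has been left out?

F-double-sharp

The full B# dominant ninth chord is B-sharp, D-double-sharp, F-double-sharp, A-sharp, C-double-sharp.
Comparing with the voicing, the perfect 5th (5th) — F-double-sharp — is absent.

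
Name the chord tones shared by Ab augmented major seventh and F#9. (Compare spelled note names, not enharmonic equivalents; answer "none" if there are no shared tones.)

Ab augmented major seventh: A♭ C E G
F#9: F♯ A♯ C♯ E G♯
Common to both → E.

E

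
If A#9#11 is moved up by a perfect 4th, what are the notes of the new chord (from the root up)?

D#, F##, A#, C#, E#, G##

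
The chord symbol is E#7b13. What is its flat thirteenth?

C#

E#7b13 is built on E#; its 13th is a minor 13th above the root.
A sixth above E uses the letter C, and the minor 13th above E# is C#.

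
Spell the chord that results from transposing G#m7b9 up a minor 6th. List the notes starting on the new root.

E G B D F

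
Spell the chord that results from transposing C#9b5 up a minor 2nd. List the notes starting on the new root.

D  F#  Ab  C  E

A minor 2nd up from C# is D, so the new chord is D dominant ninth flat five.
Root: D
Major 3rd (3rd): F#
Diminished 5th (5th): Ab
Minor 7th (7th): C
Major 9th (9th): E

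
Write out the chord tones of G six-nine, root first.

G, B, D, E, A

G six-nine is a six-nine built on G.
root → G
3rd (major 3rd) → B
5th (perfect 5th) → D
6th (major 6th) → E
9th (major 9th) → A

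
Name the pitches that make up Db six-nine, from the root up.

Db, F, Ab, Bb, Eb

Root Db, quality six-nine:
- root: Db
- major 3rd: F
- perfect 5th: Ab
- major 6th: Bb
- major 9th: Eb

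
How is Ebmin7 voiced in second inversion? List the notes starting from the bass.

Bb  Db  Eb  Gb

Ebmin7 = Eb–Gb–Bb–Db; second inversion → fifth (Bb) lowest.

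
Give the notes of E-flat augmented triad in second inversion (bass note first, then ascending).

B Eb G

In root position, E-flat augmented triad is Eb–G–B.
Second inversion puts the fifth (B) in the bass.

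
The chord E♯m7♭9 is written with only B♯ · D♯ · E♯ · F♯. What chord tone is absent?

The full E♯m7♭9 chord is E♯, G♯, B♯, D♯, F♯.
Comparing with the voicing, the minor 3rd (3rd) — G♯ — is absent.

G♯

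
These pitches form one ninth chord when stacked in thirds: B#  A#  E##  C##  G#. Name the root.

A#

Stacking in thirds gives A# – C## – E## – G# – B#, so A# is the root — A# dominant ninth sharp five.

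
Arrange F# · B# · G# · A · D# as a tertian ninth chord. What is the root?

Stacking in thirds gives G# – B# – D# – F# – A, so G# is the root — G# dominant seventh flat nine.

G#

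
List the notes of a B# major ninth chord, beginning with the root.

B#, D##, F##, A##, C##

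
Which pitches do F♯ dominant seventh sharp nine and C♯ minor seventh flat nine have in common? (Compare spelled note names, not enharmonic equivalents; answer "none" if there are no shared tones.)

F♯ dominant seventh sharp nine: F-sharp A-sharp C-sharp E G-double-sharp
C♯ minor seventh flat nine: C-sharp E G-sharp B D
Common to both → C-sharp, E.

C-sharp – E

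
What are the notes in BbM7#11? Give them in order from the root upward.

Root Bb, quality major seventh sharp eleven:
root → Bb
3rd (major 3rd) → D
5th (perfect 5th) → F
7th (major 7th) → A
11th (augmented 11th) → E

Bb – D – F – A – E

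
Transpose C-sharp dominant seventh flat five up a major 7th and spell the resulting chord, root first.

B-sharp, D-double-sharp, F-sharp, A-sharp

A major 7th up from C-sharp is B-sharp, so the new chord is B-sharp dominant seventh flat five.
Root: B-sharp
Major 3rd (3rd): D-double-sharp
Diminished 5th (5th): F-sharp
Minor 7th (7th): A-sharp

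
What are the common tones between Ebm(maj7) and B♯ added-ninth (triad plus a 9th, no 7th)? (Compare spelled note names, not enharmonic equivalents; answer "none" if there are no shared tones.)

Ebm(maj7): Eb Gb Bb D
B♯ added-ninth: B# D## F## C##
Common to both → none.

none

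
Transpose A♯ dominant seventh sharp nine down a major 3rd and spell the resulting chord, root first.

A-sharp down a major 3rd → F-sharp. New chord: F-sharp dominant seventh sharp nine.
root → F-sharp
3rd (major 3rd) → A-sharp
5th (perfect 5th) → C-sharp
7th (minor 7th) → E
9th (augmented 9th) → G-double-sharp

F-sharp, A-sharp, C-sharp, E, G-double-sharp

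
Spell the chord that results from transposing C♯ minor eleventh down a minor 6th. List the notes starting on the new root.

E# – G# – B# – D# – F## – A#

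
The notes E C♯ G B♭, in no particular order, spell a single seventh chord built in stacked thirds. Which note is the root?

C♯

Stacking in thirds gives C♯ – E – G – B♭, so C♯ is the root — C♯ diminished seventh.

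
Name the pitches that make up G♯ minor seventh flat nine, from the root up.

G♯ minor seventh flat nine is a minor seventh flat nine built on G#.
root → G#
3rd (minor 3rd) → B
5th (perfect 5th) → D#
7th (minor 7th) → F#
9th (minor 9th) → A

G#, B, D#, F#, A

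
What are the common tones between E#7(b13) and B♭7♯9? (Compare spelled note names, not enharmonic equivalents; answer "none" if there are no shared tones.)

E#7(b13): E♯ G𝄪 B♯ D♯ C♯
B♭7♯9: B♭ D F A♭ C♯
Common to both → C♯.

C♯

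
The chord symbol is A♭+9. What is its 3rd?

A♭+9 is built on Ab; its 3rd is a major 3rd above the root.
A third above A uses the letter C, and the major 3rd above Ab is C.

C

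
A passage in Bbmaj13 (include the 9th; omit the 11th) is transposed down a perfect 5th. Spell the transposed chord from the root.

B♭ down a perfect 5th → E♭. New chord: E♭ major thirteenth.
E♭ — root
G — major 3rd
B♭ — perfect 5th
D — major 7th
F — major 9th
C — major 13th

E♭, G, B♭, D, F, C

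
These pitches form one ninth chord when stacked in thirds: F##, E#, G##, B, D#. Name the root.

E#

Stacking in thirds gives E# – G## – B – D# – F##, so E# is the root — E# dominant ninth flat five.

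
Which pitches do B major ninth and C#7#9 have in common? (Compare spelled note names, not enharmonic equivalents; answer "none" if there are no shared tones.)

B major ninth: B D# F# A# C#
C#7#9: C# E# G# B D##
Common to both → B, C#.

B, C#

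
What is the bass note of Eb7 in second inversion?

B♭

Eb7 in root position is E♭–G–B♭–D♭.
Second inversion places the fifth in the bass, which is B♭.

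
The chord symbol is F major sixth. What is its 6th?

D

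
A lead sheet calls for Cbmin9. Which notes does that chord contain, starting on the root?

Cbmin9: minor ninth on Cb.
- root: Cb
- minor 3rd: Ebb
- perfect 5th: Gb
- minor 7th: Bbb
- major 9th: Db

Cb  Ebb  Gb  Bbb  Db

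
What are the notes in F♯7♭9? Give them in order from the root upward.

F♯, A♯, C♯, E, G

F♯7♭9: dominant seventh flat nine on F♯.
root → F♯
3rd (major 3rd) → A♯
5th (perfect 5th) → C♯
7th (minor 7th) → E
9th (minor 9th) → G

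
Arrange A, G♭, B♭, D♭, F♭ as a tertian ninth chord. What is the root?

G♭

Stacking in thirds gives G♭ – B♭ – D♭ – F♭ – A, so G♭ is the root — G♭ dominant seventh sharp nine.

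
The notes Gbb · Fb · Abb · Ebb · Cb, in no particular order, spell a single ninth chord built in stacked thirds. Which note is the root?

Fb

Arranged so that each adjacent pair is a third by letter name: Fb – Abb – Cb – Ebb – Gbb.
The bottom of that stack, Fb, is the root (this is Fb minor seventh flat nine).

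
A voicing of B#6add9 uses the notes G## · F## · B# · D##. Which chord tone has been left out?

B#6add9 = B#, D##, F##, G##, C##. The voicing lacks the 9th (major 9th), C##.

C##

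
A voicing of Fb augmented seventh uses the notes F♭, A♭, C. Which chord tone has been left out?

E𝄫

Fb augmented seventh = F♭, A♭, C, E𝄫. The voicing lacks the 7th (minor 7th), E𝄫.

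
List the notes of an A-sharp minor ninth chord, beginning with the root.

A-sharp minor ninth: minor ninth on A-sharp.
- root: A-sharp
- minor 3rd: C-sharp
- perfect 5th: E-sharp
- minor 7th: G-sharp
- major 9th: B-sharp

A-sharp C-sharp E-sharp G-sharp B-sharp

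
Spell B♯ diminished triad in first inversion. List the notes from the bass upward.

In root position, B♯ diminished triad is B-sharp–D-sharp–F-sharp.
First inversion puts the third (D-sharp) in the bass.

D-sharp, F-sharp, B-sharp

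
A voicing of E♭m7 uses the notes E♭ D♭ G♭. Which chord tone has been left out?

The full E♭m7 chord is E♭, G♭, B♭, D♭.
Comparing with the voicing, the perfect 5th (5th) — B♭ — is absent.

B♭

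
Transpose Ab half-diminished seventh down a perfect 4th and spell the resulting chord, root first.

Eb – Gb – Bbb – Db

Ab down a perfect 4th → Eb. New chord: Eb half-diminished seventh.
Eb — root
Gb — minor 3rd
Bbb — diminished 5th
Db — minor 7th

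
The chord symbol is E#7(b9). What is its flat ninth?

F♯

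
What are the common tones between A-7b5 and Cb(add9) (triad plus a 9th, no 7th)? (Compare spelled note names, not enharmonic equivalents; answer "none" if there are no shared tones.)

A-7b5: A C Eb G
Cb(add9): Cb Eb Gb Db
Common to both → Eb.

Eb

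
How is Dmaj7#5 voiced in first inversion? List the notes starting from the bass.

Dmaj7#5 = D–F#–A#–C#; first inversion → third (F#) lowest.

F#  A#  C#  D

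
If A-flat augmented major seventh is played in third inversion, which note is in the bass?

G

A-flat augmented major seventh in root position is A-flat–C–E–G.
Third inversion places the seventh in the bass, which is G.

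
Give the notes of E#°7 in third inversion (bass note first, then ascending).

D – E# – G# – B

E#°7 = E#–G#–B–D; third inversion → seventh (D) lowest.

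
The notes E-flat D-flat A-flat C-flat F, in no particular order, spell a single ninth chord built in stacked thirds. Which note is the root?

Arranged so that each adjacent pair is a third by letter name: D-flat – F – A-flat – C-flat – E-flat.
The bottom of that stack, D-flat, is the root (this is D-flat dominant ninth).

D-flat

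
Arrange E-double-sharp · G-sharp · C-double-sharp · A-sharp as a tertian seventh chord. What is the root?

A-sharp

Stacking in thirds gives A-sharp – C-double-sharp – E-double-sharp – G-sharp, so A-sharp is the root — A-sharp augmented seventh.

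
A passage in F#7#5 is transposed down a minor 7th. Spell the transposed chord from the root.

G♯  B♯  D𝄪  F♯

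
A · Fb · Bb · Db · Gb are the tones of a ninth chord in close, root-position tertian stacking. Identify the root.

Gb

Stacking in thirds gives Gb – Bb – Db – Fb – A, so Gb is the root — Gb dominant seventh sharp nine.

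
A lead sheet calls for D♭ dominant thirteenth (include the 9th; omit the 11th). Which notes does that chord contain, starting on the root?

D♭ dominant thirteenth: dominant thirteenth on D-flat.
- root: D-flat
- major 3rd: F
- perfect 5th: A-flat
- minor 7th: C-flat
- major 9th: E-flat
- major 13th: B-flat

D-flat F A-flat C-flat E-flat B-flat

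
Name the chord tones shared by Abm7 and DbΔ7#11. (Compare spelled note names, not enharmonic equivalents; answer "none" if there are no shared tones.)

Abm7 = Ab, Cb, Eb, Gb.
DbΔ7#11 = Db, F, Ab, C, G.
Shared: Ab.

Ab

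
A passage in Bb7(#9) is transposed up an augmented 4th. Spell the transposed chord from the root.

Transposed root: B♭ → E (augmented 4th up). So we spell E dominant seventh sharp nine:
root → E
3rd (major 3rd) → G♯
5th (perfect 5th) → B
7th (minor 7th) → D
9th (augmented 9th) → F𝄪

E  G♯  B  D  F𝄪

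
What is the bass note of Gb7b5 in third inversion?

Gb7b5 = Gb–Bb–Dbb–Fb. Third inversion → seventh in the bass = Fb.

Fb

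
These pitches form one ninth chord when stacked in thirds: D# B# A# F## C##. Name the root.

B#

Arranged so that each adjacent pair is a third by letter name: B# – D# – F## – A# – C##.
The bottom of that stack, B#, is the root (this is B# minor ninth).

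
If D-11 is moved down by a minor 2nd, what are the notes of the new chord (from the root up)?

C# – E – G# – B – D# – F#

D down a minor 2nd → C#. New chord: C# minor eleventh.
C# — root
E — minor 3rd
G# — perfect 5th
B — minor 7th
D# — major 9th
F# — perfect 11th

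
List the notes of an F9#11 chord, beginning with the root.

F A C E♭ G B

Root F, quality dominant ninth sharp eleven:
root → F
3rd (major 3rd) → A
5th (perfect 5th) → C
7th (minor 7th) → E♭
9th (major 9th) → G
11th (augmented 11th) → B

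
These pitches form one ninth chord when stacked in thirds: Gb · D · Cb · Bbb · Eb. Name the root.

Cb

Stacking in thirds gives Cb – Eb – Gb – Bbb – D, so Cb is the root — Cb dominant seventh sharp nine.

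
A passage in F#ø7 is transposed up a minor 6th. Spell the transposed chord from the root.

D F Ab C

Transposed root: F# → D (minor 6th up). So we spell D half-diminished seventh:
Root: D
Minor 3rd (3rd): F
Diminished 5th (5th): Ab
Minor 7th (7th): C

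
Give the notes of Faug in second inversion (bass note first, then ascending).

C#  F  A

In root position, Faug is F–A–C#.
Second inversion puts the fifth (C#) in the bass.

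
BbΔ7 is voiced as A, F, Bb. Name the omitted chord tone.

BbΔ7 = Bb, D, F, A. The voicing lacks the 3rd (major 3rd), D.

D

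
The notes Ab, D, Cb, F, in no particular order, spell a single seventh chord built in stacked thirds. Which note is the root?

D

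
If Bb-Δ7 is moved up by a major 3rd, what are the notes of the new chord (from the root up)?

D, F, A, C♯

Transposed root: B♭ → D (major 3rd up). So we spell D minor-major seventh:
- root: D
- minor 3rd: F
- perfect 5th: A
- major 7th: C♯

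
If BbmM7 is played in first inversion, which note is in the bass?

Db

BbmM7 = Bb–Db–F–A. First inversion → third in the bass = Db.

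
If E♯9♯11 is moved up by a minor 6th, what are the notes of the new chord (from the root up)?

E♯ up a minor 6th → C♯. New chord: C♯ dominant ninth sharp eleven.
- root: C♯
- major 3rd: E♯
- perfect 5th: G♯
- minor 7th: B
- major 9th: D♯
- augmented 11th: F𝄪

C♯, E♯, G♯, B, D♯, F𝄪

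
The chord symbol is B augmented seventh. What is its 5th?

B augmented seventh is built on B; its 5th is an augmented 5th above the root.
A fifth above B uses the letter F, and the augmented 5th above B is F-double-sharp.

F-double-sharp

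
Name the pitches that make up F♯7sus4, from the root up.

F# B C# E

F♯7sus4 is a dominant seventh suspended fourth built on F#.
root → F#
4th (perfect 4th) → B
5th (perfect 5th) → C#
7th (minor 7th) → E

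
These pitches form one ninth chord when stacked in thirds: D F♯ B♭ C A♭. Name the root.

B♭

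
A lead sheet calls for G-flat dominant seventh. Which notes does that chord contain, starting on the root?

G-flat dominant seventh: dominant seventh on G-flat.
root → G-flat
3rd (major 3rd) → B-flat
5th (perfect 5th) → D-flat
7th (minor 7th) → F-flat

G-flat  B-flat  D-flat  F-flat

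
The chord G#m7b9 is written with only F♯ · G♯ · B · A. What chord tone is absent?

D♯

The full G#m7b9 chord is G♯, B, D♯, F♯, A.
Comparing with the voicing, the perfect 5th (5th) — D♯ — is absent.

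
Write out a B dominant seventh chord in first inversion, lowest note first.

B dominant seventh = B–D-sharp–F-sharp–A; first inversion → third (D-sharp) lowest.

D-sharp – F-sharp – A – B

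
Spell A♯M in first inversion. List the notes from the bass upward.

A♯M = A♯–C𝄪–E♯; first inversion → third (C𝄪) lowest.

C𝄪  E♯  A♯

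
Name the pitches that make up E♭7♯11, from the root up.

Eb, G, Bb, Db, A

E♭7♯11: dominant seventh sharp eleven on Eb.
Root: Eb
Major 3rd (3rd): G
Perfect 5th (5th): Bb
Minor 7th (7th): Db
Augmented 11th (11th): A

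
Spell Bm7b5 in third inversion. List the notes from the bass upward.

A  B  D  F

In root position, Bm7b5 is B–D–F–A.
Third inversion puts the seventh (A) in the bass.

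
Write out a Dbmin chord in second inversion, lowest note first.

Ab, Db, Fb

In root position, Dbmin is Db–Fb–Ab.
Second inversion puts the fifth (Ab) in the bass.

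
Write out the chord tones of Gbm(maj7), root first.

G♭ – B𝄫 – D♭ – F

Root G♭, quality minor-major seventh:
Root: G♭
Minor 3rd (3rd): B𝄫
Perfect 5th (5th): D♭
Major 7th (7th): F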